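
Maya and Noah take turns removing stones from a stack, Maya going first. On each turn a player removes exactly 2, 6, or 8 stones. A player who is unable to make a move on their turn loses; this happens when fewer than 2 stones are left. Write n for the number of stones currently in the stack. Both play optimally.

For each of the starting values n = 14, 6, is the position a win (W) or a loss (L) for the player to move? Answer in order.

Build the W/L table. Terminal = L. A non-terminal position is W if it has a move to some L; otherwise it is L.
n=0: no move → L
n=1: no move → L
n=2: reaches L-position 0 → W
n=3: reaches L-position 1 → W
n=4: only reaches 2(W), which is W → L
n=5: only reaches 3(W), which is W → L
n=6: reaches L-position 4 → W
n=7: reaches L-position 5 → W
n=8: reaches L-position 0 → W
n=9: reaches L-position 1 → W
n=10: reaches L-position 4 → W
n=11: reaches L-position 5 → W
n=12: reaches L-position 4 → W
n=13: reaches L-position 5 → W
n=14: only reaches 12(W), 8(W), 6(W), all W → L

14: L, 6: W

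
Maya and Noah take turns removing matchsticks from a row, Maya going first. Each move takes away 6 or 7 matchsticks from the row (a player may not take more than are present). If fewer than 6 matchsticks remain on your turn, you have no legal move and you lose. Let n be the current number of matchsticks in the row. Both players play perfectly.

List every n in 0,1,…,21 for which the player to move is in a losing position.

0, 1, 2, 3, 4, 5, 13, 14, 15, 16, 17, 18

Positions with no move are L. A position that does have a move is losing for the player to move precisely when every available move leads to a winning position for the opponent. Fill in the labels:
n=0: no move → L
n=1: no move → L
n=2: no move → L
n=3: no move → L
n=4: no move → L
n=5: no move → L
n=6: reaches L-position 0 → W
n=7: reaches L-position 1 → W
n=8: reaches L-position 2 → W
n=9: reaches L-position 3 → W
n=10: reaches L-position 4 → W
n=11: reaches L-position 5 → W
n=12: reaches L-position 5 → W
n=13: only reaches 7(W), 6(W), all W → L
n=14: only reaches 8(W), 7(W), all W → L
n=15: only reaches 9(W), 8(W), all W → L
n=16: only reaches 10(W), 9(W), all W → L
n=17: only reaches 11(W), 10(W), all W → L
n=18: only reaches 12(W), 11(W), all W → L
n=19: reaches L-position 13 → W
n=20: reaches L-position 14 → W
n=21: reaches L-position 15 → W
Reading off the rows marked L gives the requested list; there are 12 such values of n.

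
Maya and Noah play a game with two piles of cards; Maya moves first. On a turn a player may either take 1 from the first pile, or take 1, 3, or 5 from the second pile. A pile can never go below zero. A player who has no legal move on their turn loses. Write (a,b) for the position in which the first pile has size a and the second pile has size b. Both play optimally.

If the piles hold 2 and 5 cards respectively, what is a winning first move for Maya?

Use the standard recursion: the mover loses at a terminal position; elsewhere, the mover wins exactly when some move hands the opponent an L position.
No move ever increases a pile, so every position that can arise here has a ≤ 2 and b ≤ 5; it is enough to label the cells with 0 ≤ a ≤ 2 and 0 ≤ b ≤ 5.
Every move lowers a or b (never raises either), so fill the grid row by row in increasing a, and left to right within a row: each cell's successors are then already labelled.
      b=0  b=1  b=2  b=3  b=4  b=5
a=0:    L    W    L    W    L    W
a=1:    W    L    W    L    W    L
a=2:    L    W    L    W    L    W
Cells with no legal move (terminal, hence L): (0,0).
The remaining L cells, each justified by listing all of its moves:
(0,2): the only move is to (0,1)(W), a W ⇒ L
(0,4): moves to (0,3)(W), (0,1)(W); every one is W ⇒ L
(1,1): moves to (0,1)(W), (1,0)(W); every one is W ⇒ L
(1,3): moves to (0,3)(W), (1,2)(W), (1,0)(W); every one is W ⇒ L
(1,5): moves to (0,5)(W), (1,4)(W), (1,2)(W), (1,0)(W); every one is W ⇒ L
(2,0): the only move is to (1,0)(W), a W ⇒ L
(2,2): moves to (1,2)(W), (2,1)(W); every one is W ⇒ L
(2,4): moves to (1,4)(W), (2,3)(W), (2,1)(W); every one is W ⇒ L
Every other cell has at least one move into one of the L cells above, so it is W.
From (2,5), the L positions reachable in one move are: (1,5), (2,4), (2,2), (2,0). Any move reaching one of these is winning.

Move to (1,5).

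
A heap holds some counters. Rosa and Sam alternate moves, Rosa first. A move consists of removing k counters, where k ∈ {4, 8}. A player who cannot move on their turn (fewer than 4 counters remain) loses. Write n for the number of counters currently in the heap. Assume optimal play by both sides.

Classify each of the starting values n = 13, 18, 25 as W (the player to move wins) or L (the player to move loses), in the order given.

13: L, 18: W, 25: L

Work bottom-up. With no move the player to move loses. Otherwise the position is W if at least one move leads to an L position for the opponent, and L if every move leads to a W.
n=0: no move → L
n=1: no move → L
n=2: no move → L
n=3: no move → L
n=4: →0(L), so W
n=5: →1(L), so W
n=6: →2(L), so W
n=7: →3(L), so W
n=8: →0(L), so W
n=9: →1(L), so W
n=10: →2(L), so W
n=11: →3(L), so W
n=12: →8(W), 4(W) — all W, so L
n=13: →9(W), 5(W) — all W, so L
n=14: →10(W), 6(W) — all W, so L
n=15: →11(W), 7(W) — all W, so L
n=16: →12(L), so W
n=17: →13(L), so W
n=18: →14(L), so W
n=19: →15(L), so W
n=20: →12(L), so W
n=21: →13(L), so W
n=22: →14(L), so W
n=23: →15(L), so W
n=24: →20(W), 16(W) — all W, so L
n=25: →21(W), 17(W) — all W, so L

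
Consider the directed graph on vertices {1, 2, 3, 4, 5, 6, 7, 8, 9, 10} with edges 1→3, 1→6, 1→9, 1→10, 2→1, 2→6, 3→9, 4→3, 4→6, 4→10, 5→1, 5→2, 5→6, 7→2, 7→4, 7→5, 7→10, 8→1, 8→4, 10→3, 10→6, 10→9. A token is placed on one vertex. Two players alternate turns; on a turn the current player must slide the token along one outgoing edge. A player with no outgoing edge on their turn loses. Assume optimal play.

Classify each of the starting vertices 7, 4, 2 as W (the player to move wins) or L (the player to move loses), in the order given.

Compute win/loss labels from the base case upward. A position with no move is L. Any other position is W if it can reach an L in one move, else L.
Every edge goes from a vertex to one that appears earlier in the order 9, 6, 3, 10, 1, 4, 2, 5, 8, 7, so processing vertices in that order labels each vertex after all of its successors.
9: no outgoing edge → L
6: no outgoing edge → L
3: reaches L-position 9 → W
10: reaches L-position 6 → W
1: reaches L-position 6 → W
4: reaches L-position 6 → W
2: reaches L-position 6 → W
5: reaches L-position 6 → W
8: only reaches 4(W), 1(W), all W → L
7: only reaches 5(W), 2(W), 4(W), 10(W), all W → L

7: L, 4: W, 2: W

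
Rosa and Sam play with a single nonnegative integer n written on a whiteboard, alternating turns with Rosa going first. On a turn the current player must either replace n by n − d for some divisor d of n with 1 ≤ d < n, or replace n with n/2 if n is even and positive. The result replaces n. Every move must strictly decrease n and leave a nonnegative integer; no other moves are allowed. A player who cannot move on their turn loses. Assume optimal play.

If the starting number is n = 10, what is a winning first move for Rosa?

Compute win/loss labels from the base case upward. A position with no move is L. Any other position is W if it can reach an L in one move, else L.
n=0: no move → L
n=1: no move → L
n=2: can move to 1, which is L ⇒ W
n=3: the only move is to 2(W), a W ⇒ L
n=4: can move to 3, which is L ⇒ W
n=5: the only move is to 4(W), a W ⇒ L
n=6: can move to 3, which is L ⇒ W
n=7: the only move is to 6(W), a W ⇒ L
n=8: can move to 7, which is L ⇒ W
n=9: moves to 6(W), 8(W); every one is W ⇒ L
n=10: can move to 5, which is L ⇒ W
From 10, the L positions reachable in one move are: 5, 9. Any move reaching one of these is winning.

Move to 5.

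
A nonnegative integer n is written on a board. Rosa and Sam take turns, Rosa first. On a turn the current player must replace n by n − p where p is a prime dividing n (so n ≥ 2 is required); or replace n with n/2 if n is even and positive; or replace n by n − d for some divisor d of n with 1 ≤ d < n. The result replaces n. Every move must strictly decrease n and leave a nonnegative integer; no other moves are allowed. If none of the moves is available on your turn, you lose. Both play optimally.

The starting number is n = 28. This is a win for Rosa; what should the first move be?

Move to 14.

Classify positions by backward induction: terminal positions (no move available) are L. From any other position, the mover wins iff some move reaches an L.
n=0: no move → L
n=1: no move → L
n=2: W (go to 0, an L position)
n=3: W (go to 0, an L position)
n=4: L (options 2(W), 3(W) are all W)
n=5: W (go to 0, an L position)
n=6: W (go to 4, an L position)
n=7: W (go to 0, an L position)
n=8: W (go to 4, an L position)
n=9: L (options 6(W), 8(W) are all W)
n=10: W (go to 9, an L position)
n=11: W (go to 0, an L position)
n=12: W (go to 9, an L position)
n=13: W (go to 0, an L position)
n=14: L (options 7(W), 12(W), 13(W) are all W)
n=15: W (go to 14, an L position)
n=16: W (go to 14, an L position)
n=17: W (go to 0, an L position)
n=18: W (go to 9, an L position)
n=19: W (go to 0, an L position)
n=20: L (options 10(W), 15(W), 16(W), 18(W), 19(W) are all W)
n=21: W (go to 14, an L position)
n=22: W (go to 20, an L position)
n=23: W (go to 0, an L position)
n=24: W (go to 20, an L position)
n=25: W (go to 20, an L position)
n=26: L (options 13(W), 24(W), 25(W) are all W)
n=27: W (go to 26, an L position)
n=28: W (go to 14, an L position)
From 28, the L positions reachable in one move are: 14, 26. Any move reaching one of these is winning.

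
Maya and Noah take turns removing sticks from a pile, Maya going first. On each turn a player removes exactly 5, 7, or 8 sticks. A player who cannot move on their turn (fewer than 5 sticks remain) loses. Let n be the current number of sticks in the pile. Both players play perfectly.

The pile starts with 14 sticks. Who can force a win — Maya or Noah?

Noah wins.

Compute win/loss labels from the base case upward. A position with no move is L. Any other position is W if it can reach an L in one move, else L.
n=0: no move → L
n=1: no move → L
n=2: no move → L
n=3: no move → L
n=4: no move → L
n=5: can move to 0, which is L ⇒ W
n=6: can move to 1, which is L ⇒ W
n=7: can move to 2, which is L ⇒ W
n=8: can move to 3, which is L ⇒ W
n=9: can move to 4, which is L ⇒ W
n=10: can move to 3, which is L ⇒ W
n=11: can move to 4, which is L ⇒ W
n=12: can move to 4, which is L ⇒ W
n=13: moves to 8(W), 6(W), 5(W); every one is W ⇒ L
n=14: moves to 9(W), 7(W), 6(W); every one is W ⇒ L
Every move from 14 reaches a W position, so the mover loses.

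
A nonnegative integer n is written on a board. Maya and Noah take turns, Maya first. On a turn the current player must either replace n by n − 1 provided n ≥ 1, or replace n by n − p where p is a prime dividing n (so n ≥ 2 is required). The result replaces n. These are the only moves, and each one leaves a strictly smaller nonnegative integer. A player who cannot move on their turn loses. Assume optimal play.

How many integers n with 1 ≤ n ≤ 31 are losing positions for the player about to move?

Positions with no move are L. A position that does have a move is losing for the player to move precisely when every available move leads to a winning position for the opponent. Fill in the labels:
n=0: no move → L
n=1: W (go to 0, an L position)
n=2: W (go to 0, an L position)
n=3: W (go to 0, an L position)
n=4: L (options 2(W), 3(W) are all W)
n=5: W (go to 0, an L position)
n=6: W (go to 4, an L position)
n=7: W (go to 0, an L position)
n=8: L (options 6(W), 7(W) are all W)
n=9: W (go to 8, an L position)
n=10: W (go to 8, an L position)
n=11: W (go to 0, an L position)
n=12: L (options 9(W), 10(W), 11(W) are all W)
n=13: W (go to 0, an L position)
n=14: W (go to 12, an L position)
n=15: W (go to 12, an L position)
n=16: L (options 14(W), 15(W) are all W)
n=17: W (go to 0, an L position)
n=18: W (go to 16, an L position)
n=19: W (go to 0, an L position)
n=20: L (options 15(W), 18(W), 19(W) are all W)
n=21: W (go to 20, an L position)
n=22: W (go to 20, an L position)
n=23: W (go to 0, an L position)
n=24: L (options 21(W), 22(W), 23(W) are all W)
n=25: W (go to 20, an L position)
n=26: W (go to 24, an L position)
n=27: W (go to 24, an L position)
n=28: L (options 21(W), 26(W), 27(W) are all W)
n=29: W (go to 0, an L position)
n=30: W (go to 28, an L position)
n=31: W (go to 0, an L position)
L entries with 1 ≤ n ≤ 31 (n=0 is outside the asked range and is not counted): n = 4, 8, 12, 16, 20, 24, 28; that makes 7.

7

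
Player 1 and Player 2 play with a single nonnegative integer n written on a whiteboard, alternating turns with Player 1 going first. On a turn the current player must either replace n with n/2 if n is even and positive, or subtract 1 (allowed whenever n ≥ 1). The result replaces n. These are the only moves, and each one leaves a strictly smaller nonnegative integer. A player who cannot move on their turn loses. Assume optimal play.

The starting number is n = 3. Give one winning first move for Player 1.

Label each position W (a win for the player to move) or L (a loss). A position with no legal move is L; any other position is W exactly when some move reaches an L, and L when every move reaches a W.
n=0: no move → L
n=1: W (go to 0, an L position)
n=2: L (sole option 1(W) is W)
n=3: W (go to 2, an L position)
From 3, the L positions reachable in one move are: 2.

Move to 2.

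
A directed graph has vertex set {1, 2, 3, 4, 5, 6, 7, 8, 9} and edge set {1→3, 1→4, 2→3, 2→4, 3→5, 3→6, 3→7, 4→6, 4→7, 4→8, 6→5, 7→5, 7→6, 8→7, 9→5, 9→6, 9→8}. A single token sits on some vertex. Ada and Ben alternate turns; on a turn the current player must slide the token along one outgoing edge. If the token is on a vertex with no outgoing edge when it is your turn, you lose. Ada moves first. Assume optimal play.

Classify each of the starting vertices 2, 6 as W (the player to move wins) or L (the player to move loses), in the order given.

Label each position W (a win for the player to move) or L (a loss). A position with no legal move is L; any other position is W exactly when some move reaches an L, and L when every move reaches a W.
Every edge goes from a vertex to one that appears earlier in the order 5, 6, 7, 3, 8, 4, 2, 9, 1, so processing vertices in that order labels each vertex after all of its successors.
5: no outgoing edge → L
6: W (go to 5, an L position)
7: W (go to 5, an L position)
3: W (go to 5, an L position)
8: L (sole option 7(W) is W)
4: W (go to 8, an L position)
2: L (options 4(W), 3(W) are all W)
9: W (go to 8, an L position)
1: L (options 4(W), 3(W) are all W)

2: L, 6: W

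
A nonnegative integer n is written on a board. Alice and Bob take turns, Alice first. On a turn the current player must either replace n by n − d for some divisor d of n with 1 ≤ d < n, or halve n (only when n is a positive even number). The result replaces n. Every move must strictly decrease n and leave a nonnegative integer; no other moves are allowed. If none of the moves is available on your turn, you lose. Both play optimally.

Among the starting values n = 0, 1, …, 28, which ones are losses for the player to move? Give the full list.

Build the W/L table. Terminal = L. A non-terminal position is W if it has a move to some L; otherwise it is L.
n=0: no move → L
n=1: no move → L
n=2: →1(L), so W
n=3: →2(W) only, which is W, so L
n=4: →3(L), so W
n=5: →4(W) only, which is W, so L
n=6: →3(L), so W
n=7: →6(W) only, which is W, so L
n=8: →7(L), so W
n=9: →6(W), 8(W) — all W, so L
n=10: →5(L), so W
n=11: →10(W) only, which is W, so L
n=12: →9(L), so W
n=13: →12(W) only, which is W, so L
n=14: →7(L), so W
n=15: →10(W), 12(W), 14(W) — all W, so L
n=16: →15(L), so W
n=17: →16(W) only, which is W, so L
n=18: →9(L), so W
n=19: →18(W) only, which is W, so L
n=20: →15(L), so W
n=21: →14(W), 18(W), 20(W) — all W, so L
n=22: →11(L), so W
n=23: →22(W) only, which is W, so L
n=24: →21(L), so W
n=25: →20(W), 24(W) — all W, so L
n=26: →13(L), so W
n=27: →18(W), 24(W), 26(W) — all W, so L
n=28: →21(L), so W
Reading off the rows marked L gives the requested list; there are 15 such values of n.

0, 1, 3, 5, 7, 9, 11, 13, 15, 17, 19, 21, 23, 25, 27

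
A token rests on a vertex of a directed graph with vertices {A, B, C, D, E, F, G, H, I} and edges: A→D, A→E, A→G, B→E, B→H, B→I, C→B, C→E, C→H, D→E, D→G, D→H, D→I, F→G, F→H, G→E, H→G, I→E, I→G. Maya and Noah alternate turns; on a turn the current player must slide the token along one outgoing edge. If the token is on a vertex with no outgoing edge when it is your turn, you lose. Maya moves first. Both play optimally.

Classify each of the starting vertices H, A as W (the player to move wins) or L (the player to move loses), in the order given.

Label each position W (a win for the player to move) or L (a loss). A position with no legal move is L; any other position is W exactly when some move reaches an L, and L when every move reaches a W.
Every edge goes from a vertex to one that appears earlier in the order E, G, I, H, D, A, B, F, C, so processing vertices in that order labels each vertex after all of its successors.
E: no outgoing edge → L
G: →E(L), so W
I: →E(L), so W
H: →G(W) only, which is W, so L
D: →H(L), so W
A: →E(L), so W
B: →H(L), so W
F: →H(L), so W
C: →H(L), so W

H: L, A: W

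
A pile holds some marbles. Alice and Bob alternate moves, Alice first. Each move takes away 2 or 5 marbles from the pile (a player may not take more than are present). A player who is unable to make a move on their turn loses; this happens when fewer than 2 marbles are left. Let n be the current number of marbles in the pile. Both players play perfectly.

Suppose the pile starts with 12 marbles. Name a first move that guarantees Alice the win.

Use the standard recursion: the mover loses at a terminal position; elsewhere, the mover wins exactly when some move hands the opponent an L position.
n=0: no move → L
n=1: no move → L
n=2: can move to 0, which is L ⇒ W
n=3: can move to 1, which is L ⇒ W
n=4: the only move is to 2(W), a W ⇒ L
n=5: can move to 0, which is L ⇒ W
n=6: can move to 4, which is L ⇒ W
n=7: moves to 5(W), 2(W); every one is W ⇒ L
n=8: moves to 6(W), 3(W); every one is W ⇒ L
n=9: can move to 7, which is L ⇒ W
n=10: can move to 8, which is L ⇒ W
n=11: moves to 9(W), 6(W); every one is W ⇒ L
n=12: can move to 7, which is L ⇒ W
From 12, the L positions reachable in one move are: 7.

Remove 5, leaving 7.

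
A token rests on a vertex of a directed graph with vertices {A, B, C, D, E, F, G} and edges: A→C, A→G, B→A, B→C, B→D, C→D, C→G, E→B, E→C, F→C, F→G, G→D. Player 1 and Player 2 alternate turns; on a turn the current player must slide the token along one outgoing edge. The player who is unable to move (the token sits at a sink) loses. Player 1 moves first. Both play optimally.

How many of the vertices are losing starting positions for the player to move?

4

Use the standard recursion: the mover loses at a terminal position; elsewhere, the mover wins exactly when some move hands the opponent an L position.
Every edge goes from a vertex to one that appears earlier in the order D, G, C, A, B, E, F, so processing vertices in that order labels each vertex after all of its successors.
D: no outgoing edge → L
G: can move to D, which is L ⇒ W
C: can move to D, which is L ⇒ W
A: moves to C(W), G(W); every one is W ⇒ L
B: can move to A, which is L ⇒ W
E: moves to B(W), C(W); every one is W ⇒ L
F: moves to C(W), G(W); every one is W ⇒ L
The L vertices are A, D, E, F; that is 4 in all.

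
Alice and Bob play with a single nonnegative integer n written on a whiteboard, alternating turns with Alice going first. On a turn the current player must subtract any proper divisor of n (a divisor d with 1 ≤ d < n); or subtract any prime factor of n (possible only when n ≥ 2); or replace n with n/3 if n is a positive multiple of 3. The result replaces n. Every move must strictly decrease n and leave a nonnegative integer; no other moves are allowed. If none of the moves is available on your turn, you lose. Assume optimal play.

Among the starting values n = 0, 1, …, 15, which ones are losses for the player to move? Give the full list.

Build the W/L table. Terminal = L. A non-terminal position is W if it has a move to some L; otherwise it is L.
n=0: no move → L
n=1: no move → L
n=2: reaches L-position 0 → W
n=3: reaches L-position 0 → W
n=4: only reaches 2(W), 3(W), all W → L
n=5: reaches L-position 0 → W
n=6: reaches L-position 4 → W
n=7: reaches L-position 0 → W
n=8: reaches L-position 4 → W
n=9: only reaches 3(W), 6(W), 8(W), all W → L
n=10: reaches L-position 9 → W
n=11: reaches L-position 0 → W
n=12: reaches L-position 4 → W
n=13: reaches L-position 0 → W
n=14: only reaches 7(W), 12(W), 13(W), all W → L
n=15: reaches L-position 14 → W
The losing starting values of n are exactly the entries labelled L in this table (5 of them).

0, 1, 4, 9, 14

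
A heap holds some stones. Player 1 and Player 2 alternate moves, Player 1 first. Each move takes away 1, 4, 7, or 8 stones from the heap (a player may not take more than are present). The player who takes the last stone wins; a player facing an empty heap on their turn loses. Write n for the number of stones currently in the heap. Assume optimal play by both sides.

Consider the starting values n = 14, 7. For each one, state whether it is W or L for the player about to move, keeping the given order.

Label each position W (a win for the player to move) or L (a loss). A position with no legal move is L; any other position is W exactly when some move reaches an L, and L when every move reaches a W.
n=0: no move → L
n=1: →0(L), so W
n=2: →1(W) only, which is W, so L
n=3: →2(L), so W
n=4: →0(L), so W
n=5: →4(W), 1(W) — all W, so L
n=6: →5(L), so W
n=7: →0(L), so W
n=8: →0(L), so W
n=9: →5(L), so W
n=10: →2(L), so W
n=11: →10(W), 7(W), 4(W), 3(W) — all W, so L
n=12: →11(L), so W
n=13: →5(L), so W
n=14: →13(W), 10(W), 7(W), 6(W) — all W, so L

14: L, 7: W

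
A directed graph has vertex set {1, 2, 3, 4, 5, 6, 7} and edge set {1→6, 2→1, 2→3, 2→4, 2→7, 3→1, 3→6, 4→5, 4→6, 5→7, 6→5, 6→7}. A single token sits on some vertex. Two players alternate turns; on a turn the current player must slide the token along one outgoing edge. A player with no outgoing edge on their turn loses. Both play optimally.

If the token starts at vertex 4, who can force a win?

Positions with no move are L. A position that does have a move is losing for the player to move precisely when every available move leads to a winning position for the opponent. Fill in the labels:
Every edge goes from a vertex to one that appears earlier in the order 7, 5, 6, 1, 4, 3, 2, so processing vertices in that order labels each vertex after all of its successors.
7: no outgoing edge → L
5: →7(L), so W
6: →7(L), so W
1: →6(W) only, which is W, so L
4: →6(W), 5(W) — all W, so L
3: →1(L), so W
2: →4(L), so W
The starting position 4 is L: whatever the player to move does, the opponent receives a W position.

The second player wins.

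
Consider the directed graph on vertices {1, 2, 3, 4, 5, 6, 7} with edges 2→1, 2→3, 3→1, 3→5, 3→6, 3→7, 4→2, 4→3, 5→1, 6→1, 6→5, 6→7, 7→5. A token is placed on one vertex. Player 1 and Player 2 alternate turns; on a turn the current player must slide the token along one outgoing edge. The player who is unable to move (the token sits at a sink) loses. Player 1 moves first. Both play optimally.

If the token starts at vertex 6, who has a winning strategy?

Use the standard recursion: the mover loses at a terminal position; elsewhere, the mover wins exactly when some move hands the opponent an L position.
Every edge goes from a vertex to one that appears earlier in the order 1, 5, 7, 6, 3, 2, 4, so processing vertices in that order labels each vertex after all of its successors.
1: no outgoing edge → L
5: reaches L-position 1 → W
7: only reaches 5(W), which is W → L
6: reaches L-position 7 → W
3: reaches L-position 7 → W
2: reaches L-position 1 → W
4: only reaches 2(W), 3(W), all W → L
The starting position 6 is W: Player 1 should move to 7, handing over an L position.

Player 1 wins.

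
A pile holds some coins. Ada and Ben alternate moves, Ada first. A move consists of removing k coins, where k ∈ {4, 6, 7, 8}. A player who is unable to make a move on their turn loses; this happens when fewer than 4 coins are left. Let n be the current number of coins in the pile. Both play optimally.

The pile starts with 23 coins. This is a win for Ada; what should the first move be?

Build the W/L table. Terminal = L. A non-terminal position is W if it has a move to some L; otherwise it is L.
n=0: no move → L
n=1: no move → L
n=2: no move → L
n=3: no move → L
n=4: →0(L), so W
n=5: →1(L), so W
n=6: →2(L), so W
n=7: →3(L), so W
n=8: →2(L), so W
n=9: →3(L), so W
n=10: →3(L), so W
n=11: →3(L), so W
n=12: →8(W), 6(W), 5(W), 4(W) — all W, so L
n=13: →9(W), 7(W), 6(W), 5(W) — all W, so L
n=14: →10(W), 8(W), 7(W), 6(W) — all W, so L
n=15: →11(W), 9(W), 8(W), 7(W) — all W, so L
n=16: →12(L), so W
n=17: →13(L), so W
n=18: →14(L), so W
n=19: →15(L), so W
n=20: →14(L), so W
n=21: →15(L), so W
n=22: →15(L), so W
n=23: →15(L), so W
From 23, the L positions reachable in one move are: 15.

Remove 8, leaving 15.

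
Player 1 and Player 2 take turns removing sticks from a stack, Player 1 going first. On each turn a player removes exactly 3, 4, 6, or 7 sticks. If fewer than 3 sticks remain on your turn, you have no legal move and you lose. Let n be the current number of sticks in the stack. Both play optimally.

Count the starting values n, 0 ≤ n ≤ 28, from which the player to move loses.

Use the standard recursion: the mover loses at a terminal position; elsewhere, the mover wins exactly when some move hands the opponent an L position.
n=0: no move → L
n=1: no move → L
n=2: no move → L
n=3: →0(L), so W
n=4: →1(L), so W
n=5: →2(L), so W
n=6: →2(L), so W
n=7: →1(L), so W
n=8: →2(L), so W
n=9: →2(L), so W
n=10: →7(W), 6(W), 4(W), 3(W) — all W, so L
n=11: →8(W), 7(W), 5(W), 4(W) — all W, so L
n=12: →9(W), 8(W), 6(W), 5(W) — all W, so L
n=13: →10(L), so W
n=14: →11(L), so W
n=15: →12(L), so W
n=16: →12(L), so W
n=17: →11(L), so W
n=18: →12(L), so W
n=19: →12(L), so W
n=20: →17(W), 16(W), 14(W), 13(W) — all W, so L
n=21: →18(W), 17(W), 15(W), 14(W) — all W, so L
n=22: →19(W), 18(W), 16(W), 15(W) — all W, so L
n=23: →20(L), so W
n=24: →21(L), so W
n=25: →22(L), so W
n=26: →22(L), so W
n=27: →21(L), so W
n=28: →22(L), so W
L entries with 0 ≤ n ≤ 28: n = 0, 1, 2, 10, 11, 12, 20, 21, 22; that makes 9.

9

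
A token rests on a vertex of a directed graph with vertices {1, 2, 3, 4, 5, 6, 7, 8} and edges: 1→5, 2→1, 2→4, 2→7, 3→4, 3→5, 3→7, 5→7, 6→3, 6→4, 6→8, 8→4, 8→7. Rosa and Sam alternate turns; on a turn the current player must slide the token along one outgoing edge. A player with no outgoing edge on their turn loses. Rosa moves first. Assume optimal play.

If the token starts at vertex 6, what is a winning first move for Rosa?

Label each position W (a win for the player to move) or L (a loss). A position with no legal move is L; any other position is W exactly when some move reaches an L, and L when every move reaches a W.
Every edge goes from a vertex to one that appears earlier in the order 7, 4, 5, 8, 3, 1, 2, 6, so processing vertices in that order labels each vertex after all of its successors.
7: no outgoing edge → L
4: no outgoing edge → L
5: can move to 7, which is L ⇒ W
8: can move to 4, which is L ⇒ W
3: can move to 4, which is L ⇒ W
1: the only move is to 5(W), a W ⇒ L
2: can move to 1, which is L ⇒ W
6: can move to 4, which is L ⇒ W
From 6, the L positions reachable in one move are: 4.

Move to 4.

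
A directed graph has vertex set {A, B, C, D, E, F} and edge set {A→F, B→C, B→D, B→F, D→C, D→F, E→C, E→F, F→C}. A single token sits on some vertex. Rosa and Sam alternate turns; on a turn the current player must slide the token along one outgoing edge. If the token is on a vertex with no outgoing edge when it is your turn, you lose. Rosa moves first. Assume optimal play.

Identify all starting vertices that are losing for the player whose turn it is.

Label each position W (a win for the player to move) or L (a loss). A position with no legal move is L; any other position is W exactly when some move reaches an L, and L when every move reaches a W.
Every edge goes from a vertex to one that appears earlier in the order C, F, E, D, A, B, so processing vertices in that order labels each vertex after all of its successors.
C: no outgoing edge → L
F: →C(L), so W
E: →C(L), so W
D: →C(L), so W
A: →F(W) only, which is W, so L
B: →C(L), so W
Reading off the rows marked L gives the requested list; there are 2 such vertices.

A, C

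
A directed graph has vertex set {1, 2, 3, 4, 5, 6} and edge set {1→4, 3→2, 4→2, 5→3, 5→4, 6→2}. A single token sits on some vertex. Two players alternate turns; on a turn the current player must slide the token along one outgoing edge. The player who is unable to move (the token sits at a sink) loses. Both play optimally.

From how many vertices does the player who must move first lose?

Positions with no move are L. A position that does have a move is losing for the player to move precisely when every available move leads to a winning position for the opponent. Fill in the labels:
Every edge goes from a vertex to one that appears earlier in the order 2, 4, 6, 3, 1, 5, so processing vertices in that order labels each vertex after all of its successors.
2: no outgoing edge → L
4: can move to 2, which is L ⇒ W
6: can move to 2, which is L ⇒ W
3: can move to 2, which is L ⇒ W
1: the only move is to 4(W), a W ⇒ L
5: moves to 3(W), 4(W); every one is W ⇒ L
The L vertices are 1, 2, 5; that is 3 in all.

3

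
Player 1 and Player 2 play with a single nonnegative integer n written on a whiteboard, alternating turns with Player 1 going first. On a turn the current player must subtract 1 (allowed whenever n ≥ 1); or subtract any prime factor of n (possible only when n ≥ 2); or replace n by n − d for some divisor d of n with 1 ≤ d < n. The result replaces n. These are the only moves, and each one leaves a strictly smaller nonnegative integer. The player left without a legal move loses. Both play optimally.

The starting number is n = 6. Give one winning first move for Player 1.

Positions with no move are L. A position that does have a move is losing for the player to move precisely when every available move leads to a winning position for the opponent. Fill in the labels:
n=0: no move → L
n=1: can move to 0, which is L ⇒ W
n=2: can move to 0, which is L ⇒ W
n=3: can move to 0, which is L ⇒ W
n=4: moves to 2(W), 3(W); every one is W ⇒ L
n=5: can move to 0, which is L ⇒ W
n=6: can move to 4, which is L ⇒ W
From 6, the L positions reachable in one move are: 4.

Move to 4.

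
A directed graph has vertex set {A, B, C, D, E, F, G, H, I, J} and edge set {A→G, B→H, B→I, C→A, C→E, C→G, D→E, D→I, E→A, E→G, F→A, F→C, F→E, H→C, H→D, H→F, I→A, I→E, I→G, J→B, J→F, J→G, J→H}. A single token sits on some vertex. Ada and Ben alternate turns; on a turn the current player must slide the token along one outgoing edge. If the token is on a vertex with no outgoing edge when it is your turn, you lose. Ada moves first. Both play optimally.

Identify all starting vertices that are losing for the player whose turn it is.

B, D, F, G

Use the standard recursion: the mover loses at a terminal position; elsewhere, the mover wins exactly when some move hands the opponent an L position.
Every edge goes from a vertex to one that appears earlier in the order G, A, E, I, D, C, F, H, B, J, so processing vertices in that order labels each vertex after all of its successors.
G: no outgoing edge → L
A: reaches L-position G → W
E: reaches L-position G → W
I: reaches L-position G → W
D: only reaches I(W), E(W), all W → L
C: reaches L-position G → W
F: only reaches C(W), E(W), A(W), all W → L
H: reaches L-position F → W
B: only reaches H(W), I(W), all W → L
J: reaches L-position B → W
Reading off the rows marked L gives the requested list; there are 4 such vertices.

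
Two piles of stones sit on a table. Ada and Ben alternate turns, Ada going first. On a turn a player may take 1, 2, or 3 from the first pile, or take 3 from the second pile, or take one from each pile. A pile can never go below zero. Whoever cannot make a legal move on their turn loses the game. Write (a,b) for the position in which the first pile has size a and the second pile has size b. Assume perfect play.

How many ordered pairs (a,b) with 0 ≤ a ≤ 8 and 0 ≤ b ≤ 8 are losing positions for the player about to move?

24

Use the standard recursion: the mover loses at a terminal position; elsewhere, the mover wins exactly when some move hands the opponent an L position.
Every move lowers a or b (never raises either), so fill the grid row by row in increasing a, and left to right within a row: each cell's successors are then already labelled.
      b=0  b=1  b=2  b=3  b=4  b=5  b=6  b=7  b=8
a=0:    L    L    L    W    W    W    L    L    L
a=1:    W    W    W    W    L    L    W    W    W
a=2:    W    W    W    L    W    W    W    W    W
a=3:    W    W    W    W    W    W    W    W    W
a=4:    L    L    L    W    W    W    L    L    L
a=5:    W    W    W    W    L    L    W    W    W
a=6:    W    W    W    L    W    W    W    W    W
a=7:    W    W    W    W    W    W    W    W    W
a=8:    L    L    L    W    W    W    L    L    L
Cells with no legal move (terminal, hence L): (0,0), (0,1), (0,2).
The remaining L cells, each justified by listing all of its moves:
(0,6): only reaches (0,3)(W), which is W → L
(0,7): only reaches (0,4)(W), which is W → L
(0,8): only reaches (0,5)(W), which is W → L
(1,4): only reaches (0,4)(W), (1,1)(W), (0,3)(W), all W → L
(1,5): only reaches (0,5)(W), (1,2)(W), (0,4)(W), all W → L
(2,3): only reaches (1,3)(W), (0,3)(W), (2,0)(W), (1,2)(W), all W → L
(4,0): only reaches (3,0)(W), (2,0)(W), (1,0)(W), all W → L
(4,1): only reaches (3,1)(W), (2,1)(W), (1,1)(W), (3,0)(W), all W → L
(4,2): only reaches (3,2)(W), (2,2)(W), (1,2)(W), (3,1)(W), all W → L
(4,6): only reaches (3,6)(W), (2,6)(W), (1,6)(W), (4,3)(W), (3,5)(W), all W → L
(4,7): only reaches (3,7)(W), (2,7)(W), (1,7)(W), (4,4)(W), (3,6)(W), all W → L
(4,8): only reaches (3,8)(W), (2,8)(W), (1,8)(W), (4,5)(W), (3,7)(W), all W → L
(5,4): only reaches (4,4)(W), (3,4)(W), (2,4)(W), (5,1)(W), (4,3)(W), all W → L
(5,5): only reaches (4,5)(W), (3,5)(W), (2,5)(W), (5,2)(W), (4,4)(W), all W → L
(6,3): only reaches (5,3)(W), (4,3)(W), (3,3)(W), (6,0)(W), (5,2)(W), all W → L
(8,0): only reaches (7,0)(W), (6,0)(W), (5,0)(W), all W → L
(8,1): only reaches (7,1)(W), (6,1)(W), (5,1)(W), (7,0)(W), all W → L
(8,2): only reaches (7,2)(W), (6,2)(W), (5,2)(W), (7,1)(W), all W → L
(8,6): only reaches (7,6)(W), (6,6)(W), (5,6)(W), (8,3)(W), (7,5)(W), all W → L
(8,7): only reaches (7,7)(W), (6,7)(W), (5,7)(W), (8,4)(W), (7,6)(W), all W → L
(8,8): only reaches (7,8)(W), (6,8)(W), (5,8)(W), (8,5)(W), (7,7)(W), all W → L
Every other cell has at least one move into one of the L cells above, so it is W.
L cells per row: a=0: 6, a=1: 2, a=2: 1, a=3: 0, a=4: 6, a=5: 2, a=6: 1, a=7: 0, a=8: 6; total 24.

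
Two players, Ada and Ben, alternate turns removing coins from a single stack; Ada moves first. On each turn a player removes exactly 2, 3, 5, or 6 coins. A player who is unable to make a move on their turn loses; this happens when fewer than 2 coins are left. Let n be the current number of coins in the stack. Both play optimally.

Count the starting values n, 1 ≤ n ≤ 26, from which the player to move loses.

Use the standard recursion: the mover loses at a terminal position; elsewhere, the mover wins exactly when some move hands the opponent an L position.
n=0: no move → L
n=1: no move → L
n=2: W (go to 0, an L position)
n=3: W (go to 1, an L position)
n=4: W (go to 1, an L position)
n=5: W (go to 0, an L position)
n=6: W (go to 1, an L position)
n=7: W (go to 1, an L position)
n=8: L (options 6(W), 5(W), 3(W), 2(W) are all W)
n=9: L (options 7(W), 6(W), 4(W), 3(W) are all W)
n=10: W (go to 8, an L position)
n=11: W (go to 9, an L position)
n=12: W (go to 9, an L position)
n=13: W (go to 8, an L position)
n=14: W (go to 9, an L position)
n=15: W (go to 9, an L position)
n=16: L (options 14(W), 13(W), 11(W), 10(W) are all W)
n=17: L (options 15(W), 14(W), 12(W), 11(W) are all W)
n=18: W (go to 16, an L position)
n=19: W (go to 17, an L position)
n=20: W (go to 17, an L position)
n=21: W (go to 16, an L position)
n=22: W (go to 17, an L position)
n=23: W (go to 17, an L position)
n=24: L (options 22(W), 21(W), 19(W), 18(W) are all W)
n=25: L (options 23(W), 22(W), 20(W), 19(W) are all W)
n=26: W (go to 24, an L position)
L entries with 1 ≤ n ≤ 26 (n=0 is outside the asked range and is not counted): n = 1, 8, 9, 16, 17, 24, 25; that makes 7.

7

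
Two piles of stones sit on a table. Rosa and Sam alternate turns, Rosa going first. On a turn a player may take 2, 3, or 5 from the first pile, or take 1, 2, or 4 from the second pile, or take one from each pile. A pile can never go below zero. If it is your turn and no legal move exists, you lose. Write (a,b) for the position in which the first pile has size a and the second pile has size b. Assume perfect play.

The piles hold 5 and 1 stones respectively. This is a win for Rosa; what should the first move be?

Move to (3,1).

Build the W/L table. Terminal = L. A non-terminal position is W if it has a move to some L; otherwise it is L.
No move ever increases a pile, so every position that can arise here has a ≤ 5 and b ≤ 1; it is enough to label the cells with 0 ≤ a ≤ 5 and 0 ≤ b ≤ 1.
Every move lowers a or b (never raises either), so fill the grid row by row in increasing a, and left to right within a row: each cell's successors are then already labelled.
      b=0  b=1
a=0:    L    W
a=1:    L    W
a=2:    W    W
a=3:    W    L
a=4:    W    L
a=5:    W    W
Cells with no legal move (terminal, hence L): (0,0), (1,0).
The remaining L cells, each justified by listing all of its moves:
(3,1): L (options (1,1)(W), (0,1)(W), (3,0)(W), (2,0)(W) are all W)
(4,1): L (options (2,1)(W), (1,1)(W), (4,0)(W), (3,0)(W) are all W)
Every other cell has at least one move into one of the L cells above, so it is W.
From (5,1), the L positions reachable in one move are: (3,1).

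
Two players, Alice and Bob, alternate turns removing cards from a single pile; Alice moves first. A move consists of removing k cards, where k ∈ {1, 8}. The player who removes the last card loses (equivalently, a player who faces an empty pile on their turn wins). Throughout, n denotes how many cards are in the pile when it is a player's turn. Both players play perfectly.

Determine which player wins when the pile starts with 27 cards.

Classify positions by backward induction: terminal positions (no move available) are W. From any other position, the mover wins iff some move reaches an L.
n=0: no move; the opponent has just taken the last card and therefore loses → W
n=1: L (sole option 0(W) is W)
n=2: W (go to 1, an L position)
n=3: L (sole option 2(W) is W)
n=4: W (go to 3, an L position)
n=5: L (sole option 4(W) is W)
n=6: W (go to 5, an L position)
n=7: L (sole option 6(W) is W)
n=8: W (go to 7, an L position)
n=9: W (go to 1, an L position)
n=10: L (options 9(W), 2(W) are all W)
n=11: W (go to 10, an L position)
n=12: L (options 11(W), 4(W) are all W)
n=13: W (go to 12, an L position)
n=14: L (options 13(W), 6(W) are all W)
n=15: W (go to 14, an L position)
n=16: L (options 15(W), 8(W) are all W)
n=17: W (go to 16, an L position)
n=18: W (go to 10, an L position)
n=19: L (options 18(W), 11(W) are all W)
n=20: W (go to 19, an L position)
n=21: L (options 20(W), 13(W) are all W)
n=22: W (go to 21, an L position)
n=23: L (options 22(W), 15(W) are all W)
n=24: W (go to 23, an L position)
n=25: L (options 24(W), 17(W) are all W)
n=26: W (go to 25, an L position)
n=27: W (go to 19, an L position)
From 27 Alice can remove 8, leaving 19, reaching an L position.

Alice wins.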